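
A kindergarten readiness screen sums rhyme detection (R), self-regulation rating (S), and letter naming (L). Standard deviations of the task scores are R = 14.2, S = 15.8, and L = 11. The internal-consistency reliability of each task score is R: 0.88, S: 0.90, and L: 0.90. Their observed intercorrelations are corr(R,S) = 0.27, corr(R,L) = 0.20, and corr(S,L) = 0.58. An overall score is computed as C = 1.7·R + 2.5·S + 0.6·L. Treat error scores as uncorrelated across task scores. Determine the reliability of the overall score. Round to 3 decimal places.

0.925

Var(C) = 1.7²·14.2² + 2.5²·15.8² + 0.6²·11² + 2·[4.25·14.2·15.8·0.27 + 1.02·14.2·11·0.20 + 1.5·15.8·11·0.58] = 2186.55 + 881.048 = 3067.6.
Because errors are independent across components, Cov(Tᵢ,Tⱼ) = Cov(Xᵢ,Xⱼ); the off-diagonal part of the true-score variance is the same as above.
True-score variance = [1.7²·14.2²·0.88 + 2.5²·15.8²·0.90 + 0.6²·11²·0.90] + 881.048 = 1956.24 + 881.048 = 2837.29.
Reliability = 2837.29 / 3067.6 = 0.925.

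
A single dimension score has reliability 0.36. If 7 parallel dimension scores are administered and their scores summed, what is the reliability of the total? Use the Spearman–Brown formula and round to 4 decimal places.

0.7975

ρ_k = kρ / (1 + (k−1)ρ) = 7·0.36 / (1 + 6·0.36) = 2.520 / 3.160 = 0.7975.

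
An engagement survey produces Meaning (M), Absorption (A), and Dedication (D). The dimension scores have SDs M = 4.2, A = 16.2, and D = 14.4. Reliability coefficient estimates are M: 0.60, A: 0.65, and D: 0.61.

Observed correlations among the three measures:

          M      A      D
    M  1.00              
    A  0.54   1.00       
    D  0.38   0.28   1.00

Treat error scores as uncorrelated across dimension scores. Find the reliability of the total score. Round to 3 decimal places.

Var(M+A+D) = 4.2² + 16.2² + 14.4² + 2·[4.2·16.2·0.54 + 4.2·14.4·0.38 + 16.2·14.4·0.28] = 487.44 + 250.085 = 737.525.
Under uncorrelated errors the observed covariances equal the true-score covariances, so only the own-variance terms attenuate.
True-score variance = [4.2²·0.60 + 16.2²·0.65 + 14.4²·0.61] + 250.085 = 307.66 + 250.085 = 557.744.
Reliability = 557.744 / 737.525 = 0.756.

0.756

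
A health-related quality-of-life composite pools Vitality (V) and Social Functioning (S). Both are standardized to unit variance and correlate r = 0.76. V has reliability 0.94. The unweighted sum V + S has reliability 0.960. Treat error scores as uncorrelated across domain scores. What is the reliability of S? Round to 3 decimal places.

0.919

Var(V+S) = 2 + 2·0.76 = 3.520.
True-score variance = ρ_V + ρ_S + 2·0.76, so 0.960 = (0.94 + ρ_S + 1.52) / 3.520.
ρ_S = 0.960·3.520 − 0.94 − 1.52 = 0.919.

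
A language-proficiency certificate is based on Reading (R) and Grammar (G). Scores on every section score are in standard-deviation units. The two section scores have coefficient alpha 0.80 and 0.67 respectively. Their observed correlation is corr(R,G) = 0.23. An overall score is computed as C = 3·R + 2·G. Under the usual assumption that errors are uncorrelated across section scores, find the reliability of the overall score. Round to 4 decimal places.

Var(C) = 3² + 2² + 2·[6·0.23] = 13 + 2.76 = 15.76.
Because errors are independent across components, Cov(Tᵢ,Tⱼ) = Cov(Xᵢ,Xⱼ); the off-diagonal part of the true-score variance is the same as above.
True-score variance = [3²·0.80 + 2²·0.67] + 2.76 = 9.88 + 2.76 = 12.64.
Reliability = 12.64 / 15.76 = 0.8020.

0.8020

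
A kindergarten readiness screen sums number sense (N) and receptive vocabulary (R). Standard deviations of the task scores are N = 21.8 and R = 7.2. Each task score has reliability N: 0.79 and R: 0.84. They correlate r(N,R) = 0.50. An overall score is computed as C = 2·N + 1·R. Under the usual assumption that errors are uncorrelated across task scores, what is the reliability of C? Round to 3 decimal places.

0.820

Var(C) = 2²·21.8² + 7.2² + 2·[2·21.8·7.2·0.50] = 1952.8 + 313.92 = 2266.72.
Under uncorrelated errors the observed covariances equal the true-score covariances, so only the own-variance terms attenuate.
True-score variance = [2²·21.8²·0.79 + 7.2²·0.84] + 313.92 = 1545.3 + 313.92 = 1859.22.
Reliability = 1859.22 / 2266.72 = 0.820.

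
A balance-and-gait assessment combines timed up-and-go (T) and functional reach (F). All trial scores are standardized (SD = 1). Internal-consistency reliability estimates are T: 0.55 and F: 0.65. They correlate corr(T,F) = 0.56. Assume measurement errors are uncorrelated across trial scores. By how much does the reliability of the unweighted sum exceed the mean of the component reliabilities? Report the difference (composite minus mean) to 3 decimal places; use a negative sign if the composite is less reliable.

0.144

Var(sum) = 2 + 1.12 = 3.12; true-score variance = 1.2 + 1.12 = 2.32; composite reliability = 0.7436.
Mean component reliability = 0.6000.
Difference = 0.7436 − 0.6000 = 0.144.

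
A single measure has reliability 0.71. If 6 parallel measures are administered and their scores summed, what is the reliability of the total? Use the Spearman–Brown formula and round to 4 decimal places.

ρ_k = kρ / (1 + (k−1)ρ) = 6·0.71 / (1 + 5·0.71) = 4.260 / 4.550 = 0.9363.

0.9363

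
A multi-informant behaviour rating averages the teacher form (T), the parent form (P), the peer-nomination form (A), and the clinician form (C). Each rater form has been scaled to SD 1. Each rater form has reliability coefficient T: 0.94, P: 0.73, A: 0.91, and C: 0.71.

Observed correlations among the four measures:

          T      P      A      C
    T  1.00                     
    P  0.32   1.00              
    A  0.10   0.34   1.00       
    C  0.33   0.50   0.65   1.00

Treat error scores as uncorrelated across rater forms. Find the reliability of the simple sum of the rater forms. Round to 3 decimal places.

Var(T+P+A+C) = 4 + 2·[0.32 + 0.10 + 0.33 + 0.34 + 0.50 + 0.65] = 4 + 4.48 = 8.48.
Because errors are independent across components, Cov(Tᵢ,Tⱼ) = Cov(Xᵢ,Xⱼ); the off-diagonal part of the true-score variance is the same as above.
True-score variance = [0.94 + 0.73 + 0.91 + 0.71] + 4.48 = 3.29 + 4.48 = 7.77.
Reliability = 7.77 / 8.48 = 0.916.

0.916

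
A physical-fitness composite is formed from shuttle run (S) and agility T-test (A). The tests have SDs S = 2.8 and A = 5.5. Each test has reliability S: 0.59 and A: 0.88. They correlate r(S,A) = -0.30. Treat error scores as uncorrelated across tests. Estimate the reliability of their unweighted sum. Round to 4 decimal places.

Var(S+A) = 2.8² + 5.5² + 2·[2.8·5.5·(-0.30)] = 38.09 − 9.24 = 28.85.
Under uncorrelated errors the observed covariances equal the true-score covariances, so only the own-variance terms attenuate.
True-score variance = [2.8²·0.59 + 5.5²·0.88] − 9.24 = 31.2456 − 9.24 = 22.0056.
Reliability = 22.0056 / 28.85 = 0.7628.

0.7628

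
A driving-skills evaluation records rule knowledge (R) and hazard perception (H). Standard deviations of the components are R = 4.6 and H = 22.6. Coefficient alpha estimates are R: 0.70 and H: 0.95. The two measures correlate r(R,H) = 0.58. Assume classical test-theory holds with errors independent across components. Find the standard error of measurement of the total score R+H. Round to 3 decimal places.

5.647

Var(total) = 531.92 + 120.594 = 652.514.
True-score variance = 500.034 + 120.594 = 620.628, so reliability = 0.9511.
Error variance = 652.514 − 620.628 = 31.886; SEM = √31.886 = 5.647.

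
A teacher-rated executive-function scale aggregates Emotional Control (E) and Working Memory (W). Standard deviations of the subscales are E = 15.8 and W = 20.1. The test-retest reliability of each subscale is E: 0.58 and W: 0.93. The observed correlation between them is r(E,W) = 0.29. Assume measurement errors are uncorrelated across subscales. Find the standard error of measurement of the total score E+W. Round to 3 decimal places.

11.538

Var(total) = 653.65 + 184.196 = 837.846.
True-score variance = 520.521 + 184.196 = 704.717, so reliability = 0.8411.
Error variance = 837.846 − 704.717 = 133.13; SEM = √133.13 = 11.538.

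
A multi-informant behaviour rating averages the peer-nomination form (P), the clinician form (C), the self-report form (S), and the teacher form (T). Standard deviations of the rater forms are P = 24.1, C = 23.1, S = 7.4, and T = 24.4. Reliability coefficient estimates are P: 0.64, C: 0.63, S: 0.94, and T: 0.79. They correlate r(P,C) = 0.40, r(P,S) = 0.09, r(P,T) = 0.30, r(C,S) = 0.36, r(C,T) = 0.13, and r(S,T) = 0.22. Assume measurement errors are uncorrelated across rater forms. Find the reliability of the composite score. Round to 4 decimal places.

0.8183

Var(P+C+S+T) = 24.1² + 23.1² + 7.4² + 24.4² + 2·[24.1·23.1·0.40 + 24.1·7.4·0.09 + 24.1·24.4·0.30 + 23.1·7.4·0.36 + 23.1·24.4·0.13 + 7.4·24.4·0.22] = 1764.54 + 1179.36 = 2943.9.
Under uncorrelated errors the observed covariances equal the true-score covariances, so only the own-variance terms attenuate.
True-score variance = [24.1²·0.64 + 23.1²·0.63 + 7.4²·0.94 + 24.4²·0.79] + 1179.36 = 1229.7 + 1179.36 = 2409.06.
Reliability = 2409.06 / 2943.9 = 0.8183.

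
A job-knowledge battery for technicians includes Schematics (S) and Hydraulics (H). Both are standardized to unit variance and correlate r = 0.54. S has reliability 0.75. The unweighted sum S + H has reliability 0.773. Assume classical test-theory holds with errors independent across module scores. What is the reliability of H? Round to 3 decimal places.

0.551

Var(S+H) = 2 + 2·0.54 = 3.080.
True-score variance = ρ_S + ρ_H + 2·0.54, so 0.773 = (0.75 + ρ_H + 1.08) / 3.080.
ρ_H = 0.773·3.080 − 0.75 − 1.08 = 0.551.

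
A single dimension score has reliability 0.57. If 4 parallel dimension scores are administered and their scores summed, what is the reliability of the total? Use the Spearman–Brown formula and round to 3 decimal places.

ρ_k = kρ / (1 + (k−1)ρ) = 4·0.57 / (1 + 3·0.57) = 2.280 / 2.710 = 0.841.

0.841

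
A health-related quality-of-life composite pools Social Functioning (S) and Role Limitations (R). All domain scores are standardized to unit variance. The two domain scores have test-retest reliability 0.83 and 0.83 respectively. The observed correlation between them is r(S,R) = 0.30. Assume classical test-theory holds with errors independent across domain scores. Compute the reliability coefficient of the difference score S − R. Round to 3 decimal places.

0.757

Var(S−R) = 1 + 1 − 2·0.30 = 2 − 0.6 = 1.4.
Under uncorrelated errors the observed covariances equal the true-score covariances, so only the own-variance terms attenuate.
True-score variance = [0.83 + 0.83] − 0.6 = 1.66 − 0.6 = 1.06.
Reliability = 1.06 / 1.4 = 0.757.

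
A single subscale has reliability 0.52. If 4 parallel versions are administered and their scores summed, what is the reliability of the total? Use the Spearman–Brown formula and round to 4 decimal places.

0.8125

ρ_k = kρ / (1 + (k−1)ρ) = 4·0.52 / (1 + 3·0.52) = 2.080 / 2.560 = 0.8125.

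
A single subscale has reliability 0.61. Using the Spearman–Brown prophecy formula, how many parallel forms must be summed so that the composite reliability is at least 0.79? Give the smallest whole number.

3

k ≥ ρ*(1−ρ₁)/(ρ₁(1−ρ*)) = 0.79·0.39 / (0.61·0.21) = 2.405.
Smallest integer k = 3.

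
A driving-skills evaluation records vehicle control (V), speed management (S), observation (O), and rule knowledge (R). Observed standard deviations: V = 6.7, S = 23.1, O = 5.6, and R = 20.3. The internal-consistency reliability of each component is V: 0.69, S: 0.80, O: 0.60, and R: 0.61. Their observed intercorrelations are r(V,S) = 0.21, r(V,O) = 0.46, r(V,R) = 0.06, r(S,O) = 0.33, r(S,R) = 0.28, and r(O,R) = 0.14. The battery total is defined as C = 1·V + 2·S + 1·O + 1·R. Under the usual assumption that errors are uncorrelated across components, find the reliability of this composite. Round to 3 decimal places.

0.826

Var(C) = 6.7² + 2²·23.1² + 5.6² + 20.3² + 2·[2·6.7·23.1·0.21 + 6.7·5.6·0.46 + 6.7·20.3·0.06 + 2·23.1·5.6·0.33 + 2·23.1·20.3·0.28 + 5.6·20.3·0.14] = 2622.78 + 908.634 = 3531.41.
With uncorrelated errors the cross-covariances are all true-score covariance, so they carry over unchanged; only the diagonal terms shrink to ρᵢσᵢ².
True-score variance = [6.7²·0.69 + 2²·23.1²·0.80 + 5.6²·0.60 + 20.3²·0.61] + 908.634 = 2008.72 + 908.634 = 2917.35.
Reliability = 2917.35 / 3531.41 = 0.826.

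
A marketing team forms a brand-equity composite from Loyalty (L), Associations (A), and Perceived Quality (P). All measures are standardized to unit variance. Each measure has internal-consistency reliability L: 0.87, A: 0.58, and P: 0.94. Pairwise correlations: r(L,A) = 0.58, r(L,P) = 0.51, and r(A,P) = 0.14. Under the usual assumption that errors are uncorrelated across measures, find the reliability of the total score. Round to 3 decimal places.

Var(L+A+P) = 3 + 2·[0.58 + 0.51 + 0.14] = 3 + 2.46 = 5.46.
Under uncorrelated errors the observed covariances equal the true-score covariances, so only the own-variance terms attenuate.
True-score variance = [0.87 + 0.58 + 0.94] + 2.46 = 2.39 + 2.46 = 4.85.
Reliability = 4.85 / 5.46 = 0.888.

0.888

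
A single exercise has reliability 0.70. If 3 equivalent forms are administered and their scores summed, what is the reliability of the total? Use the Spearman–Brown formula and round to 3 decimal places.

ρ_k = kρ / (1 + (k−1)ρ) = 3·0.70 / (1 + 2·0.70) = 2.100 / 2.400 = 0.875.

0.875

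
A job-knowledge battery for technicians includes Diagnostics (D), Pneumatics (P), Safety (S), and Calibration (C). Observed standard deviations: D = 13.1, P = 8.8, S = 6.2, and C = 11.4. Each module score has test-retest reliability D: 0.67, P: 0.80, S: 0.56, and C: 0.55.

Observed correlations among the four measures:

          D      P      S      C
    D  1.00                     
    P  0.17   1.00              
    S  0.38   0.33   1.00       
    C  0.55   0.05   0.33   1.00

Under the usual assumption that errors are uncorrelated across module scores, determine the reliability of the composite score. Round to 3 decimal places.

Var(D+P+S+C) = 13.1² + 8.8² + 6.2² + 11.4² + 2·[13.1·8.8·0.17 + 13.1·6.2·0.38 + 13.1·11.4·0.55 + 8.8·6.2·0.33 + 8.8·11.4·0.05 + 6.2·11.4·0.33] = 417.45 + 357.887 = 775.337.
With uncorrelated errors the cross-covariances are all true-score covariance, so they carry over unchanged; only the diagonal terms shrink to ρᵢσᵢ².
True-score variance = [13.1²·0.67 + 8.8²·0.80 + 6.2²·0.56 + 11.4²·0.55] + 357.887 = 269.935 + 357.887 = 627.822.
Reliability = 627.822 / 775.337 = 0.810.

0.810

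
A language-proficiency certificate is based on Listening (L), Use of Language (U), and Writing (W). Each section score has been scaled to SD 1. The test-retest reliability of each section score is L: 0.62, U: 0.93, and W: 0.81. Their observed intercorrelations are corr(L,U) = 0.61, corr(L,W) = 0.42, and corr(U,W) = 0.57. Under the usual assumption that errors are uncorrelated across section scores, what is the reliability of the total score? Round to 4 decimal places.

0.8968

Var(L+U+W) = 3 + 2·[0.61 + 0.42 + 0.57] = 3 + 3.2 = 6.2.
Under uncorrelated errors the observed covariances equal the true-score covariances, so only the own-variance terms attenuate.
True-score variance = [0.62 + 0.93 + 0.81] + 3.2 = 2.36 + 3.2 = 5.56.
Reliability = 5.56 / 6.2 = 0.8968.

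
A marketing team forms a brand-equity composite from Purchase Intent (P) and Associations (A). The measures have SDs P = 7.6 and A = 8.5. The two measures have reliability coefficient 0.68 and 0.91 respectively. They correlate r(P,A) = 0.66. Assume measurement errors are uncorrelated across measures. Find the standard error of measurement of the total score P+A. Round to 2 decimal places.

Var(total) = 130.01 + 85.272 = 215.282.
True-score variance = 105.024 + 85.272 = 190.296, so reliability = 0.8839.
Error variance = 215.282 − 190.296 = 24.9857; SEM = √24.9857 = 5.00.

5.00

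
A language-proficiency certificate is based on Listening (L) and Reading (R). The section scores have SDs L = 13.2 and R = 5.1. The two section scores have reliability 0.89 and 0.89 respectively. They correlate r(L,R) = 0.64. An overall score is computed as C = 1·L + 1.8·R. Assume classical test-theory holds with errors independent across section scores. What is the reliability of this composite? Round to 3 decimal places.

Var(C) = 13.2² + 1.8²·5.1² + 2·[1.8·13.2·5.1·0.64] = 258.512 + 155.105 = 413.618.
With uncorrelated errors the cross-covariances are all true-score covariance, so they carry over unchanged; only the diagonal terms shrink to ρᵢσᵢ².
True-score variance = [13.2²·0.89 + 1.8²·5.1²·0.89] + 155.105 = 230.076 + 155.105 = 385.181.
Reliability = 385.181 / 413.618 = 0.931.

0.931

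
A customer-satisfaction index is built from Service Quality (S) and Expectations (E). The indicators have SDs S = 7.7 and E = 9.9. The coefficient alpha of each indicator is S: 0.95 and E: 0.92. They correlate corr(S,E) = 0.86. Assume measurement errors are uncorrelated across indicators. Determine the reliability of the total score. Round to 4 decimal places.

0.9625

Var(S+E) = 7.7² + 9.9² + 2·[7.7·9.9·0.86] = 157.3 + 131.116 = 288.416.
With uncorrelated errors the cross-covariances are all true-score covariance, so they carry over unchanged; only the diagonal terms shrink to ρᵢσᵢ².
True-score variance = [7.7²·0.95 + 9.9²·0.92] + 131.116 = 146.495 + 131.116 = 277.61.
Reliability = 277.61 / 288.416 = 0.9625.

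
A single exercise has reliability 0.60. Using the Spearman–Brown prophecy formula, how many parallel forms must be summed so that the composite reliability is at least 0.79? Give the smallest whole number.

3

k ≥ ρ*(1−ρ₁)/(ρ₁(1−ρ*)) = 0.79·0.40 / (0.60·0.21) = 2.508.
Smallest integer k = 3.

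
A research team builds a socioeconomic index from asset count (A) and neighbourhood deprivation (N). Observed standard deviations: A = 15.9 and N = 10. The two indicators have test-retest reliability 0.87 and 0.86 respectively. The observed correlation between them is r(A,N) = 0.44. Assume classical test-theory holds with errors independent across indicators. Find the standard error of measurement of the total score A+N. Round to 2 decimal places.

Var(total) = 352.81 + 139.92 = 492.73.
True-score variance = 305.945 + 139.92 = 445.865, so reliability = 0.9049.
Error variance = 492.73 − 445.865 = 46.8653; SEM = √46.8653 = 6.85.

6.85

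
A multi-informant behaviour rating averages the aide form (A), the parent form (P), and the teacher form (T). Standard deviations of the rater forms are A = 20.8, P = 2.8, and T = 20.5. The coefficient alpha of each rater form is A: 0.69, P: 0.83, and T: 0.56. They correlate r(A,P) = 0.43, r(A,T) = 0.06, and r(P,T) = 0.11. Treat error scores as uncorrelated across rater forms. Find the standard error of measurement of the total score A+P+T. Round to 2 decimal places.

Var(total) = 860.73 + 113.882 = 974.612.
True-score variance = 540.369 + 113.882 = 654.251, so reliability = 0.6713.
Error variance = 974.612 − 654.251 = 320.361; SEM = √320.361 = 17.90.

17.90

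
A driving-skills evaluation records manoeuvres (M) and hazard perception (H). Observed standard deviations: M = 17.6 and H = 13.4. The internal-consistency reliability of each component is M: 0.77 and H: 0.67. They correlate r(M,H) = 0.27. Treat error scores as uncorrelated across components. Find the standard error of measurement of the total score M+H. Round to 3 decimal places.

11.424

Var(total) = 489.32 + 127.354 = 616.674.
True-score variance = 358.82 + 127.354 = 486.174, so reliability = 0.7884.
Error variance = 616.674 − 486.174 = 130.5; SEM = √130.5 = 11.424.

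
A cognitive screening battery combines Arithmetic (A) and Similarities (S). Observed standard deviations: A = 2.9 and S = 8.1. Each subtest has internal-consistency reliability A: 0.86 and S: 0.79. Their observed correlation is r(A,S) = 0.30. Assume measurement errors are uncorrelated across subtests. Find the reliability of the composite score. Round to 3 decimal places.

Var(A+S) = 2.9² + 8.1² + 2·[2.9·8.1·0.30] = 74.02 + 14.094 = 88.114.
Under uncorrelated errors the observed covariances equal the true-score covariances, so only the own-variance terms attenuate.
True-score variance = [2.9²·0.86 + 8.1²·0.79] + 14.094 = 59.0645 + 14.094 = 73.1585.
Reliability = 73.1585 / 88.114 = 0.830.

0.830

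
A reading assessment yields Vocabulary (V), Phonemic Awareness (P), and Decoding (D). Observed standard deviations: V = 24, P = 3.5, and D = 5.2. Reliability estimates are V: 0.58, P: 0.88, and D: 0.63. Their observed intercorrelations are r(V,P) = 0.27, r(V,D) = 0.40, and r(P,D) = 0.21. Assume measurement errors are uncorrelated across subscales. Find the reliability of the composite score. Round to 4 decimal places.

0.6701

Var(V+P+D) = 24² + 3.5² + 5.2² + 2·[24·3.5·0.27 + 24·5.2·0.40 + 3.5·5.2·0.21] = 615.29 + 152.844 = 768.134.
Under uncorrelated errors the observed covariances equal the true-score covariances, so only the own-variance terms attenuate.
True-score variance = [24²·0.58 + 3.5²·0.88 + 5.2²·0.63] + 152.844 = 361.895 + 152.844 = 514.739.
Reliability = 514.739 / 768.134 = 0.6701.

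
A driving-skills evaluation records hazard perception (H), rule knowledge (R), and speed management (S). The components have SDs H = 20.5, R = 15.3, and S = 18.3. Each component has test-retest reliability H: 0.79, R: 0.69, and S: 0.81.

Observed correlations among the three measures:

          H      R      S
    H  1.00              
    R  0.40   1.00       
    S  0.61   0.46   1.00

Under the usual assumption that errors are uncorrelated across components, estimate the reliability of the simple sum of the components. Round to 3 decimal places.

0.885

Var(H+R+S) = 20.5² + 15.3² + 18.3² + 2·[20.5·15.3·0.40 + 20.5·18.3·0.61 + 15.3·18.3·0.46] = 989.23 + 966.194 = 1955.42.
With uncorrelated errors the cross-covariances are all true-score covariance, so they carry over unchanged; only the diagonal terms shrink to ρᵢσᵢ².
True-score variance = [20.5²·0.79 + 15.3²·0.69 + 18.3²·0.81] + 966.194 = 764.781 + 966.194 = 1730.97.
Reliability = 1730.97 / 1955.42 = 0.885.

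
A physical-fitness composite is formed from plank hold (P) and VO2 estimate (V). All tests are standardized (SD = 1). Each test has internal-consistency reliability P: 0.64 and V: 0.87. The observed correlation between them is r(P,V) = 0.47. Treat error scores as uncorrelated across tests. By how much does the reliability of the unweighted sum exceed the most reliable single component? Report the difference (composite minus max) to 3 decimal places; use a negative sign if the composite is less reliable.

-0.037

Var(sum) = 2 + 0.94 = 2.94; true-score variance = 1.51 + 0.94 = 2.45; composite reliability = 0.8333.
Max component reliability = 0.8700.
Difference = 0.8333 − 0.8700 = -0.037.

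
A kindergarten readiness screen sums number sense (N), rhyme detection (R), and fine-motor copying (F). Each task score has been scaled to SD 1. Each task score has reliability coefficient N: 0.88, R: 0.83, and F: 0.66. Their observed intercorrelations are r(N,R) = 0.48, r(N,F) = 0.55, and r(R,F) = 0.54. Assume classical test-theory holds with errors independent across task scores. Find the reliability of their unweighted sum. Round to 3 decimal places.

0.897

Var(N+R+F) = 3 + 2·[0.48 + 0.55 + 0.54] = 3 + 3.14 = 6.14.
With uncorrelated errors the cross-covariances are all true-score covariance, so they carry over unchanged; only the diagonal terms shrink to ρᵢσᵢ².
True-score variance = [0.88 + 0.83 + 0.66] + 3.14 = 2.37 + 3.14 = 5.51.
Reliability = 5.51 / 6.14 = 0.897.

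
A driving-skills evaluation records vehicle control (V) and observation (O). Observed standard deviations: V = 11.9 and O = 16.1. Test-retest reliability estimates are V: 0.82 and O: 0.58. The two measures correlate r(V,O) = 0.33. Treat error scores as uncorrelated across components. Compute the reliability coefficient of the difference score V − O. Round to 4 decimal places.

Var(V−O) = 11.9² + 16.1² − 2·11.9·16.1·0.33 = 400.82 − 126.449 = 274.371.
With uncorrelated errors the cross-covariances are all true-score covariance, so they carry over unchanged; only the diagonal terms shrink to ρᵢσᵢ².
True-score variance = [11.9²·0.82 + 16.1²·0.58] − 126.449 = 266.462 − 126.449 = 140.013.
Reliability = 140.013 / 274.371 = 0.5103.

0.5103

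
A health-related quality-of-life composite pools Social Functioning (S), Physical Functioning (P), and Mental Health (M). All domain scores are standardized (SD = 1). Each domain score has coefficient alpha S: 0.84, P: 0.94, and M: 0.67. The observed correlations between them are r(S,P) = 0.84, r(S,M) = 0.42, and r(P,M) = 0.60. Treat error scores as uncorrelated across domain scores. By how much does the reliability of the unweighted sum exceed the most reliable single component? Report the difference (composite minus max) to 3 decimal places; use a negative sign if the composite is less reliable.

Var(sum) = 3 + 3.72 = 6.72; true-score variance = 2.45 + 3.72 = 6.17; composite reliability = 0.9182.
Max component reliability = 0.9400.
Difference = 0.9182 − 0.9400 = -0.022.

-0.022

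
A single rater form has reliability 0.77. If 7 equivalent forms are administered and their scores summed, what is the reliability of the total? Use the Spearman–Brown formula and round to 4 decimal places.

ρ_k = kρ / (1 + (k−1)ρ) = 7·0.77 / (1 + 6·0.77) = 5.390 / 5.620 = 0.9591.

0.9591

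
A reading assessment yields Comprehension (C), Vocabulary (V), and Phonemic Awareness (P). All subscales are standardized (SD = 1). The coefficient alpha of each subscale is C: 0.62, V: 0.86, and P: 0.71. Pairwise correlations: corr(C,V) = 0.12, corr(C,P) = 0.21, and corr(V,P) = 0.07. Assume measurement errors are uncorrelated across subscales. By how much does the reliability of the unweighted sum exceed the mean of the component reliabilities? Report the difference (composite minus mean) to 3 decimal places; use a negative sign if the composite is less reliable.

Var(sum) = 3 + 0.8 = 3.8; true-score variance = 2.19 + 0.8 = 2.99; composite reliability = 0.7868.
Mean component reliability = 0.7300.
Difference = 0.7868 − 0.7300 = 0.057.

0.057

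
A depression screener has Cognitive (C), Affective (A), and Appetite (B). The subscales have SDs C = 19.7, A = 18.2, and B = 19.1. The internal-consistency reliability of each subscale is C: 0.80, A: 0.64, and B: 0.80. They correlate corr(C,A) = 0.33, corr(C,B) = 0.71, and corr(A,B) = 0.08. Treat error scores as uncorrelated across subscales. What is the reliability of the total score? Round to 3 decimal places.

0.859

Var(C+A+B) = 19.7² + 18.2² + 19.1² + 2·[19.7·18.2·0.33 + 19.7·19.1·0.71 + 18.2·19.1·0.08] = 1084.14 + 826.559 = 1910.7.
With uncorrelated errors the cross-covariances are all true-score covariance, so they carry over unchanged; only the diagonal terms shrink to ρᵢσᵢ².
True-score variance = [19.7²·0.80 + 18.2²·0.64 + 19.1²·0.80] + 826.559 = 814.314 + 826.559 = 1640.87.
Reliability = 1640.87 / 1910.7 = 0.859.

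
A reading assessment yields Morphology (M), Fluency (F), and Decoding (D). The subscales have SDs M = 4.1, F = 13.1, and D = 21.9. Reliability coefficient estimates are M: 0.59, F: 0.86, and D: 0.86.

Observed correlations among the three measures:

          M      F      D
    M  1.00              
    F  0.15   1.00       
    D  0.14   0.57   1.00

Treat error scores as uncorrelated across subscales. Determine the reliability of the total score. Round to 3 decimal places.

Var(M+F+D) = 4.1² + 13.1² + 21.9² + 2·[4.1·13.1·0.15 + 4.1·21.9·0.14 + 13.1·21.9·0.57] = 668.03 + 368.309 = 1036.34.
Because errors are independent across components, Cov(Tᵢ,Tⱼ) = Cov(Xᵢ,Xⱼ); the off-diagonal part of the true-score variance is the same as above.
True-score variance = [4.1²·0.59 + 13.1²·0.86 + 21.9²·0.86] + 368.309 = 569.967 + 368.309 = 938.276.
Reliability = 938.276 / 1036.34 = 0.905.

0.905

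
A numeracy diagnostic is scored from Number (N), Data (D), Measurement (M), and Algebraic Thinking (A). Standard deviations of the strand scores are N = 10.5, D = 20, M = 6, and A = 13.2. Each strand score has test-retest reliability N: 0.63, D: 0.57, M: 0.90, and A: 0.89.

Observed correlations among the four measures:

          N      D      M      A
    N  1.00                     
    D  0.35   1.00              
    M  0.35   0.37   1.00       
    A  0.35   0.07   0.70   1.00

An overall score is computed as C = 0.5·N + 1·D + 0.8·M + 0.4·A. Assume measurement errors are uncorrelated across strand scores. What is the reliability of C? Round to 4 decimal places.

Var(C) = 0.5²·10.5² + 20² + 0.8²·6² + 0.4²·13.2² + 2·[0.5·10.5·20·0.35 + 0.4·10.5·6·0.35 + 0.2·10.5·13.2·0.35 + 0.8·20·6·0.37 + 0.4·20·13.2·0.07 + 0.32·6·13.2·0.70] = 478.481 + 231.85 = 710.331.
With uncorrelated errors the cross-covariances are all true-score covariance, so they carry over unchanged; only the diagonal terms shrink to ρᵢσᵢ².
True-score variance = [0.5²·10.5²·0.63 + 20²·0.57 + 0.8²·6²·0.90 + 0.4²·13.2²·0.89] + 231.85 = 290.912 + 231.85 = 522.762.
Reliability = 522.762 / 710.331 = 0.7359.

0.7359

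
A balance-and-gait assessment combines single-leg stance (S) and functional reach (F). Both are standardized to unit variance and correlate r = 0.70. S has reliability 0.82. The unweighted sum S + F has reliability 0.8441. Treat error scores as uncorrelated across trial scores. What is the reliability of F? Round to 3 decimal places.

Var(S+F) = 2 + 2·0.70 = 3.400.
True-score variance = ρ_S + ρ_F + 2·0.70, so 0.8441 = (0.82 + ρ_F + 1.40) / 3.400.
ρ_F = 0.8441·3.400 − 0.82 − 1.40 = 0.650.

0.650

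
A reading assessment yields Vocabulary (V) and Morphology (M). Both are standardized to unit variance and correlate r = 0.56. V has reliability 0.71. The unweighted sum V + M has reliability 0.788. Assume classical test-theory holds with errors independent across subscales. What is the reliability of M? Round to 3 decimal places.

Var(V+M) = 2 + 2·0.56 = 3.120.
True-score variance = ρ_V + ρ_M + 2·0.56, so 0.788 = (0.71 + ρ_M + 1.12) / 3.120.
ρ_M = 0.788·3.120 − 0.71 − 1.12 = 0.629.

0.629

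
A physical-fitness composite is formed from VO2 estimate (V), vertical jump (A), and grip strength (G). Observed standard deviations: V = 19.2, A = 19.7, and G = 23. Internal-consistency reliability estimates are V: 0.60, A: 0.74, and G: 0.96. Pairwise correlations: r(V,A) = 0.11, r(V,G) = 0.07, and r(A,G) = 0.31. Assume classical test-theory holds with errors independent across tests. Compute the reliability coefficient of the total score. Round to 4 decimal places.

Var(V+A+G) = 19.2² + 19.7² + 23² + 2·[19.2·19.7·0.11 + 19.2·23·0.07 + 19.7·23·0.31] = 1285.73 + 425.959 = 1711.69.
Under uncorrelated errors the observed covariances equal the true-score covariances, so only the own-variance terms attenuate.
True-score variance = [19.2²·0.60 + 19.7²·0.74 + 23²·0.96] + 425.959 = 1016.21 + 425.959 = 1442.17.
Reliability = 1442.17 / 1711.69 = 0.8425.

0.8425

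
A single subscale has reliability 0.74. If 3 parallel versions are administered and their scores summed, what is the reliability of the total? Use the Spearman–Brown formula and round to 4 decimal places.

ρ_k = kρ / (1 + (k−1)ρ) = 3·0.74 / (1 + 2·0.74) = 2.220 / 2.480 = 0.8952.

0.8952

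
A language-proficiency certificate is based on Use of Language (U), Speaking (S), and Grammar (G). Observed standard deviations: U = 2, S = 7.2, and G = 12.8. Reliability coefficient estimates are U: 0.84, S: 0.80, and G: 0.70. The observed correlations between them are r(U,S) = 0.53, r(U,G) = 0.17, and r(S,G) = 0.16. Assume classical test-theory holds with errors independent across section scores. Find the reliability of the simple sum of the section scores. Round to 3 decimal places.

Var(U+S+G) = 2² + 7.2² + 12.8² + 2·[2·7.2·0.53 + 2·12.8·0.17 + 7.2·12.8·0.16] = 219.68 + 53.4592 = 273.139.
Under uncorrelated errors the observed covariances equal the true-score covariances, so only the own-variance terms attenuate.
True-score variance = [2²·0.84 + 7.2²·0.80 + 12.8²·0.70] + 53.4592 = 159.52 + 53.4592 = 212.979.
Reliability = 212.979 / 273.139 = 0.780.

0.780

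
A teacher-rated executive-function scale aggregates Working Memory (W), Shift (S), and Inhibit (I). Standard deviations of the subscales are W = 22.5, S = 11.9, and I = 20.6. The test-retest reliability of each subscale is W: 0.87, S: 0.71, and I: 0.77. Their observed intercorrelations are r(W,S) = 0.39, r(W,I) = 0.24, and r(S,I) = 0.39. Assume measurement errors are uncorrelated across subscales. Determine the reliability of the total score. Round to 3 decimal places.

Var(W+S+I) = 22.5² + 11.9² + 20.6² + 2·[22.5·11.9·0.39 + 22.5·20.6·0.24 + 11.9·20.6·0.39] = 1072.22 + 622.534 = 1694.75.
Because errors are independent across components, Cov(Tᵢ,Tⱼ) = Cov(Xᵢ,Xⱼ); the off-diagonal part of the true-score variance is the same as above.
True-score variance = [22.5²·0.87 + 11.9²·0.71 + 20.6²·0.77] + 622.534 = 867.738 + 622.534 = 1490.27.
Reliability = 1490.27 / 1694.75 = 0.879.

0.879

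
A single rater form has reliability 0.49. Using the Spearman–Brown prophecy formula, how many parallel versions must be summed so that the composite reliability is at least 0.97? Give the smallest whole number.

34

k ≥ ρ*(1−ρ₁)/(ρ₁(1−ρ*)) = 0.97·0.51 / (0.49·0.03) = 33.653.
Smallest integer k = 34.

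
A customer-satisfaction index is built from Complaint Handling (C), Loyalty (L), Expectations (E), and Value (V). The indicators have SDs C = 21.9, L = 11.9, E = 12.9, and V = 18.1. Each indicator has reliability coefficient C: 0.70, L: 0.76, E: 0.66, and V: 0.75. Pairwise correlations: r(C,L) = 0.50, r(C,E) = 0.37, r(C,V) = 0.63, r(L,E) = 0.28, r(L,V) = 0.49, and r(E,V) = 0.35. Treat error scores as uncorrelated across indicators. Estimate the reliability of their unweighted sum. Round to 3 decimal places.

0.876

Var(C+L+E+V) = 21.9² + 11.9² + 12.9² + 18.1² + 2·[21.9·11.9·0.50 + 21.9·12.9·0.37 + 21.9·18.1·0.63 + 11.9·12.9·0.28 + 11.9·18.1·0.49 + 12.9·18.1·0.35] = 1115.24 + 1429.61 = 2544.85.
With uncorrelated errors the cross-covariances are all true-score covariance, so they carry over unchanged; only the diagonal terms shrink to ρᵢσᵢ².
True-score variance = [21.9²·0.70 + 11.9²·0.76 + 12.9²·0.66 + 18.1²·0.75] + 1429.61 = 798.889 + 1429.61 = 2228.5.
Reliability = 2228.5 / 2544.85 = 0.876.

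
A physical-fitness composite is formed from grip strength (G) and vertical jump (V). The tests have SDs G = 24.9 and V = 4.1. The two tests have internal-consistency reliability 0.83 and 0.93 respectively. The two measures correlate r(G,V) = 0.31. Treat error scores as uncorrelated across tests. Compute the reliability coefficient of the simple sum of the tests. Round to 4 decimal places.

0.8478

Var(G+V) = 24.9² + 4.1² + 2·[24.9·4.1·0.31] = 636.82 + 63.2958 = 700.116.
With uncorrelated errors the cross-covariances are all true-score covariance, so they carry over unchanged; only the diagonal terms shrink to ρᵢσᵢ².
True-score variance = [24.9²·0.83 + 4.1²·0.93] + 63.2958 = 530.242 + 63.2958 = 593.537.
Reliability = 593.537 / 700.116 = 0.8478.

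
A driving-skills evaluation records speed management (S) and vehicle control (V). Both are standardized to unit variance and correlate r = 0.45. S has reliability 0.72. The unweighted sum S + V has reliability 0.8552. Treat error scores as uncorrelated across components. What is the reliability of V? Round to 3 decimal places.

0.860

Var(S+V) = 2 + 2·0.45 = 2.900.
True-score variance = ρ_S + ρ_V + 2·0.45, so 0.8552 = (0.72 + ρ_V + 0.90) / 2.900.
ρ_V = 0.8552·2.900 − 0.72 − 0.90 = 0.860.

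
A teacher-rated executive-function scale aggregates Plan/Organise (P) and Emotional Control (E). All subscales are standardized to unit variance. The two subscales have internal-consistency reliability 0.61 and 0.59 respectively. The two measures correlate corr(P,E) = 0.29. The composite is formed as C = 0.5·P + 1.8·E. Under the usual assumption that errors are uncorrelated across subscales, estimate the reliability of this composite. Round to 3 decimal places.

Var(C) = 0.5² + 1.8² + 2·[0.9·0.29] = 3.49 + 0.522 = 4.012.
Because errors are independent across components, Cov(Tᵢ,Tⱼ) = Cov(Xᵢ,Xⱼ); the off-diagonal part of the true-score variance is the same as above.
True-score variance = [0.5²·0.61 + 1.8²·0.59] + 0.522 = 2.0641 + 0.522 = 2.5861.
Reliability = 2.5861 / 4.012 = 0.645.

0.645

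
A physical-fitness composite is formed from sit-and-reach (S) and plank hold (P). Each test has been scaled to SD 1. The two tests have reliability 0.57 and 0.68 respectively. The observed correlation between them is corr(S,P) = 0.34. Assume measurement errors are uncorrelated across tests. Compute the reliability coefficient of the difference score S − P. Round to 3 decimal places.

0.432

Var(S−P) = 1 + 1 − 2·0.34 = 2 − 0.68 = 1.32.
With uncorrelated errors the cross-covariances are all true-score covariance, so they carry over unchanged; only the diagonal terms shrink to ρᵢσᵢ².
True-score variance = [0.57 + 0.68] − 0.68 = 1.25 − 0.68 = 0.57.
Reliability = 0.57 / 1.32 = 0.432.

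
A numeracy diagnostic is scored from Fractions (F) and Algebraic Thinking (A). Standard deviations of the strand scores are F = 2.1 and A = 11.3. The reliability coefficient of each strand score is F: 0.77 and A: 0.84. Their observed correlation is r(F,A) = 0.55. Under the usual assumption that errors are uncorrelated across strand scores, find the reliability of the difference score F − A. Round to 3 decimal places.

Var(F−A) = 2.1² + 11.3² − 2·2.1·11.3·0.55 = 132.1 − 26.103 = 105.997.
Under uncorrelated errors the observed covariances equal the true-score covariances, so only the own-variance terms attenuate.
True-score variance = [2.1²·0.77 + 11.3²·0.84] − 26.103 = 110.655 − 26.103 = 84.5523.
Reliability = 84.5523 / 105.997 = 0.798.

0.798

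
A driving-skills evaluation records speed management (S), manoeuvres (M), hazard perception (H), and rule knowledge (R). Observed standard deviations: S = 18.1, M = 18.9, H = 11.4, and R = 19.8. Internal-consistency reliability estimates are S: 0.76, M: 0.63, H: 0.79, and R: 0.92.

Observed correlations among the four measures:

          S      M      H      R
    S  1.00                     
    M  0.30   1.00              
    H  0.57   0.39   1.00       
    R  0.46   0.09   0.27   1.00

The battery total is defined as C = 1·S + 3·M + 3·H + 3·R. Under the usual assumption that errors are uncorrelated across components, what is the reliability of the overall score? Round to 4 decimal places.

Var(C) = 18.1² + 3²·18.9² + 3²·11.4² + 3²·19.8² + 2·[3·18.1·18.9·0.30 + 3·18.1·11.4·0.57 + 3·18.1·19.8·0.46 + 9·18.9·11.4·0.39 + 9·18.9·19.8·0.09 + 9·11.4·19.8·0.27] = 8240.5 + 5526.34 = 13766.8.
Under uncorrelated errors the observed covariances equal the true-score covariances, so only the own-variance terms attenuate.
True-score variance = [18.1²·0.76 + 3²·18.9²·0.63 + 3²·11.4²·0.79 + 3²·19.8²·0.92] + 5526.34 = 6444.47 + 5526.34 = 11970.8.
Reliability = 11970.8 / 13766.8 = 0.8695.

0.8695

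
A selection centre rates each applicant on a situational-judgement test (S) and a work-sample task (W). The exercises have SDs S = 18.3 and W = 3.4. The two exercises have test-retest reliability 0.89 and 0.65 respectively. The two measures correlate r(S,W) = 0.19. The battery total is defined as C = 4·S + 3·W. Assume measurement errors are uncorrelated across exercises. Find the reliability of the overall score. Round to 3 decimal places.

Var(C) = 4²·18.3² + 3²·3.4² + 2·[12·18.3·3.4·0.19] = 5462.28 + 283.723 = 5746.
With uncorrelated errors the cross-covariances are all true-score covariance, so they carry over unchanged; only the diagonal terms shrink to ρᵢσᵢ².
True-score variance = [4²·18.3²·0.89 + 3²·3.4²·0.65] + 283.723 = 4836.46 + 283.723 = 5120.18.
Reliability = 5120.18 / 5746 = 0.891.

0.891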